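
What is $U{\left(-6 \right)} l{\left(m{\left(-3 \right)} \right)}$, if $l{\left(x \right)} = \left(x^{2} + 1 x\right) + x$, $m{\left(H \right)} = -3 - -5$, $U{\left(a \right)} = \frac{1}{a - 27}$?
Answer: $- \frac{8}{33} \approx -0.24242$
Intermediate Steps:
$U{\left(a \right)} = \frac{1}{-27 + a}$
$m{\left(H \right)} = 2$ ($m{\left(H \right)} = -3 + 5 = 2$)
$l{\left(x \right)} = x^{2} + 2 x$ ($l{\left(x \right)} = \left(x^{2} + x\right) + x = \left(x + x^{2}\right) + x = x^{2} + 2 x$)
$U{\left(-6 \right)} l{\left(m{\left(-3 \right)} \right)} = \frac{2 \left(2 + 2\right)}{-27 - 6} = \frac{2 \cdot 4}{-33} = \left(- \frac{1}{33}\right) 8 = - \frac{8}{33}$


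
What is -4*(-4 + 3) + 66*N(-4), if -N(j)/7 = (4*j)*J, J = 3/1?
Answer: 22180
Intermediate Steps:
J = 3 (J = 3*1 = 3)
N(j) = -84*j (N(j) = -7*4*j*3 = -84*j)
-4*(-4 + 3) + 66*N(-4) = -4*(-4 + 3) + 66*(-84*(-4)) = -4*(-1) + 66*336 = 4 + 22176 = 22180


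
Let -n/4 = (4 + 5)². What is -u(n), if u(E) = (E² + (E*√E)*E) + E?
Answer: -104652 - 1889568*I ≈ -1.0465e+5 - 1.8896e+6*I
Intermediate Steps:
n = -324 (n = -4*(4 + 5)² = -4*9² = -4*81 = -324)
u(E) = E + E² + E^(5/2) (u(E) = (E² + E^(3/2)*E) + E = (E² + E^(5/2)) + E = E + E² + E^(5/2))
-u(n) = -(-324 + (-324)² + (-324)^(5/2)) = -(-324 + 104976 + 1889568*I) = -(104652 + 1889568*I) = -104652 - 1889568*I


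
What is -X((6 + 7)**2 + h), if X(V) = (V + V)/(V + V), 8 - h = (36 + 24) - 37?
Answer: -1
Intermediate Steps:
h = -15 (h = 8 - ((36 + 24) - 37) = 8 - (60 - 37) = 8 - 1*23 = 8 - 23 = -15)
X(V) = 1 (X(V) = (2*V)/((2*V)) = (2*V)*(1/(2*V)) = 1)
-X((6 + 7)**2 + h) = -1*1 = -1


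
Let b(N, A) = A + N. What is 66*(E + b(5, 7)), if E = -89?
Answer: -5082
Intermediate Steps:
66*(E + b(5, 7)) = 66*(-89 + (7 + 5)) = 66*(-89 + 12) = 66*(-77) = -5082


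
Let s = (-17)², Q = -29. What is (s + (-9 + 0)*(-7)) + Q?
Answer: 323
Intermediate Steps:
s = 289
(s + (-9 + 0)*(-7)) + Q = (289 + (-9 + 0)*(-7)) - 29 = (289 - 9*(-7)) - 29 = (289 + 63) - 29 = 352 - 29 = 323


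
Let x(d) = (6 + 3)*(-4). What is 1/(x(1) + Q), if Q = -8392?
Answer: -1/8428 ≈ -0.00011865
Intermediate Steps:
x(d) = -36 (x(d) = 9*(-4) = -36)
1/(x(1) + Q) = 1/(-36 - 8392) = 1/(-8428) = -1/8428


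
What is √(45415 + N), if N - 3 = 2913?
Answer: √48331 ≈ 219.84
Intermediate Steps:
N = 2916 (N = 3 + 2913 = 2916)
√(45415 + N) = √(45415 + 2916) = √48331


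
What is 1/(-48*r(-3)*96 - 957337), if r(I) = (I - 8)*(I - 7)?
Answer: -1/1464217 ≈ -6.8296e-7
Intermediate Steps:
r(I) = (-8 + I)*(-7 + I)
1/(-48*r(-3)*96 - 957337) = 1/(-48*(56 + (-3)**2 - 15*(-3))*96 - 957337) = 1/(-48*(56 + 9 + 45)*96 - 957337) = 1/(-48*110*96 - 957337) = 1/(-5280*96 - 957337) = 1/(-506880 - 957337) = 1/(-1464217) = -1/1464217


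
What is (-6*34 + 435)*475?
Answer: 109725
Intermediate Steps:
(-6*34 + 435)*475 = (-204 + 435)*475 = 231*475 = 109725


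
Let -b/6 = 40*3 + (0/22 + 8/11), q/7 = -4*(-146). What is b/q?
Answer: -996/5621 ≈ -0.17719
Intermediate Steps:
q = 4088 (q = 7*(-4*(-146)) = 7*584 = 4088)
b = -7968/11 (b = -6*(40*3 + (0/22 + 8/11)) = -6*(120 + (0*(1/22) + 8*(1/11))) = -6*(120 + (0 + 8/11)) = -6*(120 + 8/11) = -6*1328/11 = -7968/11 ≈ -724.36)
b/q = -7968/11/4088 = -7968/11*1/4088 = -996/5621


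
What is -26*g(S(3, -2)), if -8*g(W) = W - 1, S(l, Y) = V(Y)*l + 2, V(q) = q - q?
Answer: 13/4 ≈ 3.2500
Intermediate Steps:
V(q) = 0
S(l, Y) = 2 (S(l, Y) = 0*l + 2 = 0 + 2 = 2)
g(W) = 1/8 - W/8 (g(W) = -(W - 1)/8 = -(-1 + W)/8 = 1/8 - W/8)
-26*g(S(3, -2)) = -26*(1/8 - 1/8*2) = -26*(1/8 - 1/4) = -26*(-1/8) = 13/4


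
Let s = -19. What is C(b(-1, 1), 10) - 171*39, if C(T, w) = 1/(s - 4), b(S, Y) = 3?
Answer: -153388/23 ≈ -6669.0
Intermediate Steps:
C(T, w) = -1/23 (C(T, w) = 1/(-19 - 4) = 1/(-23) = -1/23)
C(b(-1, 1), 10) - 171*39 = -1/23 - 171*39 = -1/23 - 6669 = -153388/23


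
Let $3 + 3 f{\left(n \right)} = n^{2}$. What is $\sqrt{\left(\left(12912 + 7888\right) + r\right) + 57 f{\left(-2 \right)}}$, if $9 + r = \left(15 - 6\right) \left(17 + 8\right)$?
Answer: $\sqrt{21035} \approx 145.03$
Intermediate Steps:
$f{\left(n \right)} = -1 + \frac{n^{2}}{3}$
$r = 216$ ($r = -9 + \left(15 - 6\right) \left(17 + 8\right) = -9 + 9 \cdot 25 = -9 + 225 = 216$)
$\sqrt{\left(\left(12912 + 7888\right) + r\right) + 57 f{\left(-2 \right)}} = \sqrt{\left(\left(12912 + 7888\right) + 216\right) + 57 \left(-1 + \frac{\left(-2\right)^{2}}{3}\right)} = \sqrt{\left(20800 + 216\right) + 57 \left(-1 + \frac{1}{3} \cdot 4\right)} = \sqrt{21016 + 57 \left(-1 + \frac{4}{3}\right)} = \sqrt{21016 + 57 \cdot \frac{1}{3}} = \sqrt{21016 + 19} = \sqrt{21035}$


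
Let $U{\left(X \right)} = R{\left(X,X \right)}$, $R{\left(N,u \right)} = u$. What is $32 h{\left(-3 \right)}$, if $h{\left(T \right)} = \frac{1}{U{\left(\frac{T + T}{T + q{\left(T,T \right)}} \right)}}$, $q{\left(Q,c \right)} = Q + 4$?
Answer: $\frac{32}{3} \approx 10.667$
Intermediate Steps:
$q{\left(Q,c \right)} = 4 + Q$
$U{\left(X \right)} = X$
$h{\left(T \right)} = \frac{4 + 2 T}{2 T}$ ($h{\left(T \right)} = \frac{1}{\left(T + T\right) \frac{1}{T + \left(4 + T\right)}} = \frac{1}{2 T \frac{1}{4 + 2 T}} = \frac{4 + 2 T}{2 T}$)
$32 h{\left(-3 \right)} = 32 \frac{2 - 3}{-3} = 32 \left(\left(- \frac{1}{3}\right) \left(-1\right)\right) = 32 \cdot \frac{1}{3} = \frac{32}{3}$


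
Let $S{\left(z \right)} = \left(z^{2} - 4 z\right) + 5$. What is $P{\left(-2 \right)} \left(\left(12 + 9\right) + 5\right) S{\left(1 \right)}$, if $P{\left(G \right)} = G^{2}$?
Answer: $208$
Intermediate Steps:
$S{\left(z \right)} = 5 + z^{2} - 4 z$
$P{\left(-2 \right)} \left(\left(12 + 9\right) + 5\right) S{\left(1 \right)} = \left(-2\right)^{2} \left(\left(12 + 9\right) + 5\right) \left(5 + 1^{2} - 4\right) = 4 \left(21 + 5\right) \left(5 + 1 - 4\right) = 4 \cdot 26 \cdot 2 = 104 \cdot 2 = 208$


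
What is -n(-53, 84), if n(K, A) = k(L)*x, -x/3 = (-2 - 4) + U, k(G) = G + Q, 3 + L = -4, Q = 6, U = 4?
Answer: 6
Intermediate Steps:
L = -7 (L = -3 - 4 = -7)
k(G) = 6 + G (k(G) = G + 6 = 6 + G)
x = 6 (x = -3*((-2 - 4) + 4) = -3*(-6 + 4) = -3*(-2) = 6)
n(K, A) = -6 (n(K, A) = (6 - 7)*6 = -1*6 = -6)
-n(-53, 84) = -1*(-6) = 6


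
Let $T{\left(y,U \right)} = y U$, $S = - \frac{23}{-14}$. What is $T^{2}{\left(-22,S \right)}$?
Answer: $\frac{64009}{49} \approx 1306.3$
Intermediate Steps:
$S = \frac{23}{14}$ ($S = \left(-23\right) \left(- \frac{1}{14}\right) = \frac{23}{14} \approx 1.6429$)
$T{\left(y,U \right)} = U y$
$T^{2}{\left(-22,S \right)} = \left(\frac{23}{14} \left(-22\right)\right)^{2} = \left(- \frac{253}{7}\right)^{2} = \frac{64009}{49}$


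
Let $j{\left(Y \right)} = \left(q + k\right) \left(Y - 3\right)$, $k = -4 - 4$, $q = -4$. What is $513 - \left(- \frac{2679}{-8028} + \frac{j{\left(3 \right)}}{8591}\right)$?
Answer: $\frac{1371895}{2676} \approx 512.67$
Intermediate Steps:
$k = -8$
$j{\left(Y \right)} = 36 - 12 Y$ ($j{\left(Y \right)} = \left(-4 - 8\right) \left(Y - 3\right) = - 12 \left(Y - 3\right) = - 12 \left(-3 + Y\right) = 36 - 12 Y$)
$513 - \left(- \frac{2679}{-8028} + \frac{j{\left(3 \right)}}{8591}\right) = 513 - \left(- \frac{2679}{-8028} + \frac{36 - 36}{8591}\right) = 513 - \left(\left(-2679\right) \left(- \frac{1}{8028}\right) + \left(36 - 36\right) \frac{1}{8591}\right) = 513 - \left(\frac{893}{2676} + 0 \cdot \frac{1}{8591}\right) = 513 - \left(\frac{893}{2676} + 0\right) = 513 - \frac{893}{2676} = \frac{1371895}{2676}$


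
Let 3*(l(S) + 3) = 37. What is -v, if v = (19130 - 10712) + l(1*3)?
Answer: -25282/3 ≈ -8427.3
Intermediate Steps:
l(S) = 28/3 (l(S) = -3 + (1/3)*37 = -3 + 37/3 = 28/3)
v = 25282/3 (v = (19130 - 10712) + 28/3 = 8418 + 28/3 = 25282/3 ≈ 8427.3)
-v = -1*25282/3 = -25282/3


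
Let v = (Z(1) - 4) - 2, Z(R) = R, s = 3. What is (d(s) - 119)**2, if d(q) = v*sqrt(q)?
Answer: 14236 + 1190*sqrt(3) ≈ 16297.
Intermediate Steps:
v = -5 (v = (1 - 4) - 2 = -3 - 2 = -5)
d(q) = -5*sqrt(q)
(d(s) - 119)**2 = (-5*sqrt(3) - 119)**2 = (-119 - 5*sqrt(3))**2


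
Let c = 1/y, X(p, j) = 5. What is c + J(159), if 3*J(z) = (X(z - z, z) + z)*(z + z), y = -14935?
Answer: 259630039/14935 ≈ 17384.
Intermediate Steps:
c = -1/14935 (c = 1/(-14935) = -1/14935 ≈ -6.6957e-5)
J(z) = 2*z*(5 + z)/3 (J(z) = ((5 + z)*(z + z))/3 = ((5 + z)*(2*z))/3 = (2*z*(5 + z))/3 = 2*z*(5 + z)/3)
c + J(159) = -1/14935 + (2/3)*159*(5 + 159) = -1/14935 + (2/3)*159*164 = -1/14935 + 17384 = 259630039/14935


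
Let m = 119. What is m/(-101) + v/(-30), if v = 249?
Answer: -9573/1010 ≈ -9.4782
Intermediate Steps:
m/(-101) + v/(-30) = 119/(-101) + 249/(-30) = 119*(-1/101) + 249*(-1/30) = -119/101 - 83/10 = -9573/1010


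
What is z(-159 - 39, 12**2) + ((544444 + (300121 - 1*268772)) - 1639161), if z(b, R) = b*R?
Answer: -1091880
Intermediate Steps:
z(b, R) = R*b
z(-159 - 39, 12**2) + ((544444 + (300121 - 1*268772)) - 1639161) = 12**2*(-159 - 39) + ((544444 + (300121 - 1*268772)) - 1639161) = 144*(-198) + ((544444 + (300121 - 268772)) - 1639161) = -28512 + ((544444 + 31349) - 1639161) = -28512 + (575793 - 1639161) = -28512 - 1063368 = -1091880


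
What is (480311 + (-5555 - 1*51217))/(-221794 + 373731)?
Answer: 423539/151937 ≈ 2.7876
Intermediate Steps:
(480311 + (-5555 - 1*51217))/(-221794 + 373731) = (480311 + (-5555 - 51217))/151937 = (480311 - 56772)*(1/151937) = 423539*(1/151937) = 423539/151937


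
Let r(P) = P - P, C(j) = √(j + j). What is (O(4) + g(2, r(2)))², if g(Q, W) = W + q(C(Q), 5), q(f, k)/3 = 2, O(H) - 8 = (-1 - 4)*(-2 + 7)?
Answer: 121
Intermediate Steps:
C(j) = √2*√j (C(j) = √(2*j) = √2*√j)
O(H) = -17 (O(H) = 8 + (-1 - 4)*(-2 + 7) = 8 - 5*5 = 8 - 25 = -17)
q(f, k) = 6 (q(f, k) = 3*2 = 6)
r(P) = 0
g(Q, W) = 6 + W (g(Q, W) = W + 6 = 6 + W)
(O(4) + g(2, r(2)))² = (-17 + (6 + 0))² = (-17 + 6)² = (-11)² = 121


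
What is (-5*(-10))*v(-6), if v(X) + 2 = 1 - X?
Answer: 250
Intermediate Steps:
v(X) = -1 - X (v(X) = -2 + (1 - X) = -1 - X)
(-5*(-10))*v(-6) = (-5*(-10))*(-1 - 1*(-6)) = 50*(-1 + 6) = 50*5 = 250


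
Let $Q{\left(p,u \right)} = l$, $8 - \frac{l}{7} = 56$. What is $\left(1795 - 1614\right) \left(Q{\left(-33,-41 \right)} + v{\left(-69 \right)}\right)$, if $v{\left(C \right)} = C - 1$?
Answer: $-73486$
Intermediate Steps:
$l = -336$ ($l = 56 - 392 = -336$)
$v{\left(C \right)} = -1 + C$
$Q{\left(p,u \right)} = -336$
$\left(1795 - 1614\right) \left(Q{\left(-33,-41 \right)} + v{\left(-69 \right)}\right) = \left(1795 - 1614\right) \left(-336 - 70\right) = 181 \left(-336 - 70\right) = 181 \left(-406\right) = -73486$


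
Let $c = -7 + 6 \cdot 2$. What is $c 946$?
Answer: $4730$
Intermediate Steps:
$c = 5$ ($c = -7 + 12 = 5$)
$c 946 = 5 \cdot 946 = 4730$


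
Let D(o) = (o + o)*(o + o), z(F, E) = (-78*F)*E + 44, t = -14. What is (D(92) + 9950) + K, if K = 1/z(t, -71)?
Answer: 3394439327/77488 ≈ 43806.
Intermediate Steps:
z(F, E) = 44 - 78*E*F (z(F, E) = -78*E*F + 44 = 44 - 78*E*F)
D(o) = 4*o**2 (D(o) = (2*o)*(2*o) = 4*o**2)
K = -1/77488 (K = 1/(44 - 78*(-71)*(-14)) = 1/(44 - 77532) = 1/(-77488) = -1/77488 ≈ -1.2905e-5)
(D(92) + 9950) + K = (4*92**2 + 9950) - 1/77488 = (4*8464 + 9950) - 1/77488 = (33856 + 9950) - 1/77488 = 43806 - 1/77488 = 3394439327/77488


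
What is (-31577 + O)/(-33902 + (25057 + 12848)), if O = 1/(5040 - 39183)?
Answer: -1078133512/136674429 ≈ -7.8883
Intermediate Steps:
O = -1/34143 (O = 1/(-34143) = -1/34143 ≈ -2.9289e-5)
(-31577 + O)/(-33902 + (25057 + 12848)) = (-31577 - 1/34143)/(-33902 + (25057 + 12848)) = -1078133512/(34143*(-33902 + 37905)) = -1078133512/34143/4003 = -1078133512/34143*1/4003 = -1078133512/136674429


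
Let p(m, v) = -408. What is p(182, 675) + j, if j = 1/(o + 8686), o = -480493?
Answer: -192497257/471807 ≈ -408.00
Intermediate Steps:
j = -1/471807 (j = 1/(-480493 + 8686) = 1/(-471807) = -1/471807 ≈ -2.1195e-6)
p(182, 675) + j = -408 - 1/471807 = -192497257/471807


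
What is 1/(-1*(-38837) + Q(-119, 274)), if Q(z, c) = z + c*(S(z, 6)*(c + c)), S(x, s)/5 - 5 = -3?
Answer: 1/1540238 ≈ 6.4925e-7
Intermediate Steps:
S(x, s) = 10 (S(x, s) = 25 + 5*(-3) = 25 - 15 = 10)
Q(z, c) = z + 20*c² (Q(z, c) = z + c*(10*(c + c)) = z + c*(10*(2*c)) = z + c*(20*c) = z + 20*c²)
1/(-1*(-38837) + Q(-119, 274)) = 1/(-1*(-38837) + (-119 + 20*274²)) = 1/(38837 + (-119 + 20*75076)) = 1/(38837 + (-119 + 1501520)) = 1/(38837 + 1501401) = 1/1540238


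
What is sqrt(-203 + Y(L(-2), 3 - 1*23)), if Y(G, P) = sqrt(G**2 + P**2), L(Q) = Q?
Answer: sqrt(-203 + 2*sqrt(101)) ≈ 13.524*I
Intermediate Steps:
sqrt(-203 + Y(L(-2), 3 - 1*23)) = sqrt(-203 + sqrt((-2)**2 + (3 - 1*23)**2)) = sqrt(-203 + sqrt(4 + (3 - 23)**2)) = sqrt(-203 + sqrt(4 + (-20)**2)) = sqrt(-203 + sqrt(4 + 400)) = sqrt(-203 + sqrt(404)) = sqrt(-203 + 2*sqrt(101))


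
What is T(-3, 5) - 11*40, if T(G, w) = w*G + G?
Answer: -458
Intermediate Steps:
T(G, w) = G + G*w (T(G, w) = G*w + G = G + G*w)
T(-3, 5) - 11*40 = -3*(1 + 5) - 11*40 = -3*6 - 440 = -18 - 440 = -458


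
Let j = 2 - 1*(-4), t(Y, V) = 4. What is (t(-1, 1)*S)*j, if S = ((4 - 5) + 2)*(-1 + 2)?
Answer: 24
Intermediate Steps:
j = 6 (j = 2 + 4 = 6)
S = 1 (S = (-1 + 2)*1 = 1*1 = 1)
(t(-1, 1)*S)*j = (4*1)*6 = 4*6 = 24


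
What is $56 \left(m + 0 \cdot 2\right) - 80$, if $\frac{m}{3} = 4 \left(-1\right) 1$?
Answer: $-752$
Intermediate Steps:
$m = -12$ ($m = 3 \cdot 4 \left(-1\right) 1 = 3 \left(\left(-4\right) 1\right) = 3 \left(-4\right) = -12$)
$56 \left(m + 0 \cdot 2\right) - 80 = 56 \left(-12 + 0 \cdot 2\right) - 80 = 56 \left(-12 + 0\right) - 80 = 56 \left(-12\right) - 80 = -672 - 80 = -752$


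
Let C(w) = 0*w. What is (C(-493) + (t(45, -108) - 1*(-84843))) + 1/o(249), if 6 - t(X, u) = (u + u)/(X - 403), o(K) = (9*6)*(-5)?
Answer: 4100722831/48330 ≈ 84848.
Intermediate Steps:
o(K) = -270 (o(K) = 54*(-5) = -270)
C(w) = 0
t(X, u) = 6 - 2*u/(-403 + X) (t(X, u) = 6 - (u + u)/(X - 403) = 6 - 2*u/(-403 + X))
(C(-493) + (t(45, -108) - 1*(-84843))) + 1/o(249) = (0 + (2*(-1209 - 1*(-108) + 3*45)/(-403 + 45) - 1*(-84843))) + 1/(-270) = (0 + (2*(-1209 + 108 + 135)/(-358) + 84843)) - 1/270 = (0 + (2*(-1/358)*(-966) + 84843)) - 1/270 = (0 + (966/179 + 84843)) - 1/270 = (0 + 15187863/179) - 1/270 = 15187863/179 - 1/270 = 4100722831/48330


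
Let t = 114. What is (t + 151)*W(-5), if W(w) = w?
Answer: -1325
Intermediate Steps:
(t + 151)*W(-5) = (114 + 151)*(-5) = 265*(-5) = -1325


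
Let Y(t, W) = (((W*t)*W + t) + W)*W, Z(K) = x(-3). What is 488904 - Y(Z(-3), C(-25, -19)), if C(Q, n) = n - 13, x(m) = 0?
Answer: 487880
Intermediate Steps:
C(Q, n) = -13 + n
Z(K) = 0
Y(t, W) = W*(W + t + t*W**2) (Y(t, W) = ((t*W**2 + t) + W)*W = ((t + t*W**2) + W)*W = (W + t + t*W**2)*W = W*(W + t + t*W**2))
488904 - Y(Z(-3), C(-25, -19)) = 488904 - (-13 - 19)*((-13 - 19) + 0 + 0*(-13 - 19)**2) = 488904 - (-32)*(-32 + 0 + 0*(-32)**2) = 488904 - (-32)*(-32 + 0 + 0*1024) = 488904 - (-32)*(-32 + 0 + 0) = 488904 - (-32)*(-32) = 488904 - 1*1024 = 488904 - 1024 = 487880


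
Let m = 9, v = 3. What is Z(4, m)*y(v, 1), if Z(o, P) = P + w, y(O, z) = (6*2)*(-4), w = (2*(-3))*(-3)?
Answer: -1296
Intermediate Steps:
w = 18 (w = -6*(-3) = 18)
y(O, z) = -48 (y(O, z) = 12*(-4) = -48)
Z(o, P) = 18 + P (Z(o, P) = P + 18 = 18 + P)
Z(4, m)*y(v, 1) = (18 + 9)*(-48) = 27*(-48) = -1296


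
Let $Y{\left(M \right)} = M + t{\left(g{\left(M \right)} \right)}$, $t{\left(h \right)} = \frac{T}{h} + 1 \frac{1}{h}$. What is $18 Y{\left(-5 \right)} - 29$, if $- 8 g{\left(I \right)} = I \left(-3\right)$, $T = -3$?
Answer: $- \frac{499}{5} \approx -99.8$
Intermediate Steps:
$g{\left(I \right)} = \frac{3 I}{8}$ ($g{\left(I \right)} = - \frac{I \left(-3\right)}{8} = - \frac{\left(-3\right) I}{8} = \frac{3 I}{8}$)
$t{\left(h \right)} = - \frac{2}{h}$ ($t{\left(h \right)} = - \frac{3}{h} + 1 \frac{1}{h} = - \frac{3}{h} + \frac{1}{h} = - \frac{2}{h}$)
$Y{\left(M \right)} = M - \frac{16}{3 M}$ ($Y{\left(M \right)} = M - \frac{2}{\frac{3}{8} M} = M - 2 \frac{8}{3 M} = M - \frac{16}{3 M}$)
$18 Y{\left(-5 \right)} - 29 = 18 \left(-5 - \frac{16}{3 \left(-5\right)}\right) - 29 = 18 \left(-5 - - \frac{16}{15}\right) - 29 = 18 \left(-5 + \frac{16}{15}\right) - 29 = 18 \left(- \frac{59}{15}\right) - 29 = - \frac{354}{5} - 29 = - \frac{499}{5}$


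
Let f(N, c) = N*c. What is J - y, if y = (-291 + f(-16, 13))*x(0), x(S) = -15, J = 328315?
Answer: 320830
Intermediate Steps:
y = 7485 (y = (-291 - 16*13)*(-15) = (-291 - 208)*(-15) = -499*(-15) = 7485)
J - y = 328315 - 1*7485 = 328315 - 7485 = 320830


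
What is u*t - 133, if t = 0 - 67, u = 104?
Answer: -7101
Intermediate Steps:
t = -67
u*t - 133 = 104*(-67) - 133 = -6968 - 133 = -7101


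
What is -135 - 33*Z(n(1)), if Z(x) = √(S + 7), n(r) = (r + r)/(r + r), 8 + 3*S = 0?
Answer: -135 - 11*√39 ≈ -203.70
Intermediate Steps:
S = -8/3 (S = -8/3 + (⅓)*0 = -8/3 + 0 = -8/3 ≈ -2.6667)
n(r) = 1 (n(r) = (2*r)/((2*r)) = (2*r)*(1/(2*r)) = 1)
Z(x) = √39/3 (Z(x) = √(-8/3 + 7) = √(13/3) = √39/3)
-135 - 33*Z(n(1)) = -135 - 11*√39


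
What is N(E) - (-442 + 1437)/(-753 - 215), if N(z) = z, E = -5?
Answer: -3845/968 ≈ -3.9721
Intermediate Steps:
N(E) - (-442 + 1437)/(-753 - 215) = -5 - (-442 + 1437)/(-753 - 215) = -5 - 995/(-968) = -5 - 995*(-1)/968 = -5 - 1*(-995/968) = -5 + 995/968 = -3845/968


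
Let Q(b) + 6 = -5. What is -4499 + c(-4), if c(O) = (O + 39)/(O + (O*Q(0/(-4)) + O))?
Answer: -161929/36 ≈ -4498.0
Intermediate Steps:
Q(b) = -11 (Q(b) = -6 - 5 = -11)
c(O) = -(39 + O)/(9*O) (c(O) = (O + 39)/(O + (O*(-11) + O)) = (39 + O)/(O + (-11*O + O)) = (39 + O)/(O - 10*O) = (39 + O)/((-9*O)) = (39 + O)*(-1/(9*O)) = -(39 + O)/(9*O))
-4499 + c(-4) = -4499 + (1/9)*(-39 - 1*(-4))/(-4) = -4499 + (1/9)*(-1/4)*(-39 + 4) = -4499 + (1/9)*(-1/4)*(-35) = -4499 + 35/36 = -161929/36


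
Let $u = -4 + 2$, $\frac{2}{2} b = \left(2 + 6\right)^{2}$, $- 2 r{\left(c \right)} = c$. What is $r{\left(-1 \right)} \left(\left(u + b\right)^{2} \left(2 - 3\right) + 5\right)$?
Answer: $- \frac{3839}{2} \approx -1919.5$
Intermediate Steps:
$r{\left(c \right)} = - \frac{c}{2}$
$b = 64$ ($b = \left(2 + 6\right)^{2} = 8^{2} = 64$)
$u = -2$
$r{\left(-1 \right)} \left(\left(u + b\right)^{2} \left(2 - 3\right) + 5\right) = \left(- \frac{1}{2}\right) \left(-1\right) \left(\left(-2 + 64\right)^{2} \left(2 - 3\right) + 5\right) = \frac{62^{2} \left(-1\right) + 5}{2} = \frac{3844 \left(-1\right) + 5}{2} = \frac{-3844 + 5}{2} = \frac{1}{2} \left(-3839\right) = - \frac{3839}{2}$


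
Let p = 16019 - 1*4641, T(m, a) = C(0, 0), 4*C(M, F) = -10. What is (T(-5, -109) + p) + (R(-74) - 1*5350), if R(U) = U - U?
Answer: 12051/2 ≈ 6025.5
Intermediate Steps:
R(U) = 0
C(M, F) = -5/2 (C(M, F) = (¼)*(-10) = -5/2)
T(m, a) = -5/2
p = 11378 (p = 16019 - 4641 = 11378)
(T(-5, -109) + p) + (R(-74) - 1*5350) = (-5/2 + 11378) + (0 - 1*5350) = 22751/2 + (0 - 5350) = 22751/2 - 5350 = 12051/2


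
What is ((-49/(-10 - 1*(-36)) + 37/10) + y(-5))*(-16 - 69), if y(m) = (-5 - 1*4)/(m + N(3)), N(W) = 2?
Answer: -5321/13 ≈ -409.31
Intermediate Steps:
y(m) = -9/(2 + m) (y(m) = (-5 - 1*4)/(m + 2) = (-5 - 4)/(2 + m) = -9/(2 + m))
((-49/(-10 - 1*(-36)) + 37/10) + y(-5))*(-16 - 69) = ((-49/(-10 - 1*(-36)) + 37/10) - 9/(2 - 5))*(-16 - 69) = ((-49/(-10 + 36) + 37*(⅒)) - 9/(-3))*(-85) = ((-49/26 + 37/10) - 9*(-⅓))*(-85) = ((-49*1/26 + 37/10) + 3)*(-85) = ((-49/26 + 37/10) + 3)*(-85) = (118/65 + 3)*(-85) = (313/65)*(-85) = -5321/13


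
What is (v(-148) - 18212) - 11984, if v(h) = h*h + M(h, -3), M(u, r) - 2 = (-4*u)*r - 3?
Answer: -10069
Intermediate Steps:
M(u, r) = -1 - 4*r*u (M(u, r) = 2 + ((-4*u)*r - 3) = 2 + (-4*r*u - 3) = 2 + (-3 - 4*r*u) = -1 - 4*r*u)
v(h) = -1 + h**2 + 12*h (v(h) = h*h + (-1 - 4*(-3)*h) = h**2 + (-1 + 12*h) = -1 + h**2 + 12*h)
(v(-148) - 18212) - 11984 = ((-1 + (-148)**2 + 12*(-148)) - 18212) - 11984 = ((-1 + 21904 - 1776) - 18212) - 11984 = (20127 - 18212) - 11984 = 1915 - 11984 = -10069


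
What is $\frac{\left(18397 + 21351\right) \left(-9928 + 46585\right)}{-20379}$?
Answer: $- \frac{485680812}{6793} \approx -71497.0$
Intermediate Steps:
$\frac{\left(18397 + 21351\right) \left(-9928 + 46585\right)}{-20379} = 39748 \cdot 36657 \left(- \frac{1}{20379}\right) = 1457042436 \left(- \frac{1}{20379}\right) = - \frac{485680812}{6793}$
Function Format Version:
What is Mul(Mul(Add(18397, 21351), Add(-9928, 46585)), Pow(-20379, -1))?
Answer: Rational(-485680812, 6793) ≈ -71497.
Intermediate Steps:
Mul(Mul(Add(18397, 21351), Add(-9928, 46585)), Pow(-20379, -1)) = Mul(Mul(39748, 36657), Rational(-1, 20379)) = Mul(1457042436, Rational(-1, 20379)) = Rational(-485680812, 6793)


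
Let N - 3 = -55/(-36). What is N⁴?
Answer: 705911761/1679616 ≈ 420.28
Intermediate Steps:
N = 163/36 (N = 3 - 55/(-36) = 3 - 55*(-1/36) = 3 + 55/36 = 163/36 ≈ 4.5278)
N⁴ = (163/36)⁴ = 705911761/1679616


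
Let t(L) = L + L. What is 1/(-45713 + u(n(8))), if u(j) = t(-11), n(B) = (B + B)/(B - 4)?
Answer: -1/45735 ≈ -2.1865e-5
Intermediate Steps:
t(L) = 2*L
n(B) = 2*B/(-4 + B) (n(B) = (2*B)/(-4 + B) = 2*B/(-4 + B))
u(j) = -22 (u(j) = 2*(-11) = -22)
1/(-45713 + u(n(8))) = 1/(-45713 - 22) = 1/(-45735) = -1/45735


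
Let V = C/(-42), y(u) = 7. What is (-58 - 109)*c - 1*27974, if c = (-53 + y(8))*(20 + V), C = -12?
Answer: 895026/7 ≈ 1.2786e+5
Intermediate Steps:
V = 2/7 (V = -12/(-42) = -12*(-1/42) = 2/7 ≈ 0.28571)
c = -6532/7 (c = (-53 + 7)*(20 + 2/7) = -46*142/7 = -6532/7 ≈ -933.14)
(-58 - 109)*c - 1*27974 = (-58 - 109)*(-6532/7) - 1*27974 = -167*(-6532/7) - 27974 = 1090844/7 - 27974 = 895026/7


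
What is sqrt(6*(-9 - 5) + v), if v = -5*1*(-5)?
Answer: I*sqrt(59) ≈ 7.6811*I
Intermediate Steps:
v = 25 (v = -5*(-5) = 25)
sqrt(6*(-9 - 5) + v) = sqrt(6*(-9 - 5) + 25) = sqrt(6*(-14) + 25) = sqrt(-84 + 25) = sqrt(-59) = I*sqrt(59)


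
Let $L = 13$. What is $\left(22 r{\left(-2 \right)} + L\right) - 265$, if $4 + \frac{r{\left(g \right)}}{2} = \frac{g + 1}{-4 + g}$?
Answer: $- \frac{1262}{3} \approx -420.67$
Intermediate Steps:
$r{\left(g \right)} = -8 + \frac{2 \left(1 + g\right)}{-4 + g}$ ($r{\left(g \right)} = -8 + 2 \frac{g + 1}{-4 + g} = -8 + 2 \frac{1 + g}{-4 + g} = -8 + \frac{2 \left(1 + g\right)}{-4 + g}$)
$\left(22 r{\left(-2 \right)} + L\right) - 265 = \left(22 \frac{2 \left(17 - -6\right)}{-4 - 2} + 13\right) - 265 = \left(22 \frac{2 \left(17 + 6\right)}{-6} + 13\right) - 265 = \left(22 \cdot 2 \left(- \frac{1}{6}\right) 23 + 13\right) - 265 = \left(22 \left(- \frac{23}{3}\right) + 13\right) - 265 = \left(- \frac{506}{3} + 13\right) - 265 = - \frac{467}{3} - 265 = - \frac{1262}{3}$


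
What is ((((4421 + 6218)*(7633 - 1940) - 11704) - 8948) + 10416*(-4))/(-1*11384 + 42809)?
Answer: 60505511/31425 ≈ 1925.4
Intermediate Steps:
((((4421 + 6218)*(7633 - 1940) - 11704) - 8948) + 10416*(-4))/(-1*11384 + 42809) = (((10639*5693 - 11704) - 8948) - 41664)/(-11384 + 42809) = (((60567827 - 11704) - 8948) - 41664)/31425 = ((60556123 - 8948) - 41664)*(1/31425) = (60547175 - 41664)*(1/31425) = 60505511*(1/31425) = 60505511/31425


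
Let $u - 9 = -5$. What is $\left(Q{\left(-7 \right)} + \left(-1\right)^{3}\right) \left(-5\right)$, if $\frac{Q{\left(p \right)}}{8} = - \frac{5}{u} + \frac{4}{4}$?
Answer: $15$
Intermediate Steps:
$u = 4$ ($u = 9 - 5 = 4$)
$Q{\left(p \right)} = -2$ ($Q{\left(p \right)} = 8 \left(- \frac{5}{4} + \frac{4}{4}\right) = 8 \left(\left(-5\right) \frac{1}{4} + 4 \cdot \frac{1}{4}\right) = 8 \left(- \frac{5}{4} + 1\right) = 8 \left(- \frac{1}{4}\right) = -2$)
$\left(Q{\left(-7 \right)} + \left(-1\right)^{3}\right) \left(-5\right) = \left(-2 + \left(-1\right)^{3}\right) \left(-5\right) = \left(-2 - 1\right) \left(-5\right) = \left(-3\right) \left(-5\right) = 15$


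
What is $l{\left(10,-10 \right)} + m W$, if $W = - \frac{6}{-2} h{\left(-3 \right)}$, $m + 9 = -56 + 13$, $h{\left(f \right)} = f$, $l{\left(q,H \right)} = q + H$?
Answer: $468$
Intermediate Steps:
$l{\left(q,H \right)} = H + q$
$m = -52$ ($m = -9 + \left(-56 + 13\right) = -9 - 43 = -52$)
$W = -9$ ($W = - \frac{6}{-2} \left(-3\right) = \left(-6\right) \left(- \frac{1}{2}\right) \left(-3\right) = 3 \left(-3\right) = -9$)
$l{\left(10,-10 \right)} + m W = \left(-10 + 10\right) - -468 = 0 + 468 = 468$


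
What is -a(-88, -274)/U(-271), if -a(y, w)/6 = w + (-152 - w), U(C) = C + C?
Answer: 456/271 ≈ 1.6827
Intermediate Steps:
U(C) = 2*C
a(y, w) = 912 (a(y, w) = -6*(w + (-152 - w)) = -6*(-152) = 912)
-a(-88, -274)/U(-271) = -912/(2*(-271)) = -912/(-542) = -912*(-1)/542 = -1*(-456/271) = 456/271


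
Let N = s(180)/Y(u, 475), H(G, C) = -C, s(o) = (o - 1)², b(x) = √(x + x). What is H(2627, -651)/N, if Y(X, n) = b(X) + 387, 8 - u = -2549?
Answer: 251937/32041 + 651*√5114/32041 ≈ 9.3159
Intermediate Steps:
b(x) = √2*√x (b(x) = √(2*x) = √2*√x)
s(o) = (-1 + o)²
u = 2557 (u = 8 - 1*(-2549) = 8 + 2549 = 2557)
Y(X, n) = 387 + √2*√X (Y(X, n) = √2*√X + 387 = 387 + √2*√X)
N = 32041/(387 + √5114) (N = (-1 + 180)²/(387 + √2*√2557) = 179²/(387 + √5114) = 32041/(387 + √5114) ≈ 69.880)
H(2627, -651)/N = (-1*(-651))/(12399867/144655 - 32041*√5114/144655) = 651/(12399867/144655 - 32041*√5114/144655)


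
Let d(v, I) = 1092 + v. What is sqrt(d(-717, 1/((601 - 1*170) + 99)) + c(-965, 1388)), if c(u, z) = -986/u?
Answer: sqrt(350160865)/965 ≈ 19.391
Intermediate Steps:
sqrt(d(-717, 1/((601 - 1*170) + 99)) + c(-965, 1388)) = sqrt((1092 - 717) - 986/(-965)) = sqrt(375 - 986*(-1/965)) = sqrt(375 + 986/965) = sqrt(362861/965) = sqrt(350160865)/965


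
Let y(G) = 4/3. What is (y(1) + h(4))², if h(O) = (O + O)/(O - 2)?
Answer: 256/9 ≈ 28.444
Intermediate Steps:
h(O) = 2*O/(-2 + O) (h(O) = (2*O)/(-2 + O) = 2*O/(-2 + O))
y(G) = 4/3 (y(G) = 4*(⅓) = 4/3)
(y(1) + h(4))² = (4/3 + 2*4/(-2 + 4))² = (4/3 + 2*4/2)² = (4/3 + 2*4*(½))² = (4/3 + 4)² = (16/3)² = 256/9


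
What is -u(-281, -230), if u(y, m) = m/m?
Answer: -1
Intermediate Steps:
u(y, m) = 1
-u(-281, -230) = -1*1 = -1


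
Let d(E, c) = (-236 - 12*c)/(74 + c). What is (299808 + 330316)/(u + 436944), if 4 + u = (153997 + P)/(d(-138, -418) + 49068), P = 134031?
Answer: 664568625743/460830753057 ≈ 1.4421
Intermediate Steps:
d(E, c) = (-236 - 12*c)/(74 + c)
u = 7895796/4218653 (u = -4 + (153997 + 134031)/(4*(-59 - 3*(-418))/(74 - 418) + 49068) = -4 + 288028/(4*(-59 + 1254)/(-344) + 49068) = -4 + 288028/(4*(-1/344)*1195 + 49068) = -4 + 288028/(-1195/86 + 49068) = -4 + 288028/(4218653/86) = -4 + 288028*(86/4218653) = -4 + 24770408/4218653 = 7895796/4218653 ≈ 1.8716)
(299808 + 330316)/(u + 436944) = (299808 + 330316)/(7895796/4218653 + 436944) = 630124/(1843323012228/4218653) = 630124*(4218653/1843323012228) = 664568625743/460830753057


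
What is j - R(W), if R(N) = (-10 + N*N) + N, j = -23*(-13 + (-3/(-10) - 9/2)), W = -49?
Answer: -9732/5 ≈ -1946.4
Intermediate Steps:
j = 1978/5 (j = -23*(-13 + (-3*(-⅒) - 9*½)) = -23*(-13 + (3/10 - 9/2)) = -23*(-13 - 21/5) = -23*(-86/5) = 1978/5 ≈ 395.60)
R(N) = -10 + N + N² (R(N) = (-10 + N²) + N = -10 + N + N²)
j - R(W) = 1978/5 - (-10 - 49 + (-49)²) = 1978/5 - (-10 - 49 + 2401) = 1978/5 - 1*2342 = 1978/5 - 2342 = -9732/5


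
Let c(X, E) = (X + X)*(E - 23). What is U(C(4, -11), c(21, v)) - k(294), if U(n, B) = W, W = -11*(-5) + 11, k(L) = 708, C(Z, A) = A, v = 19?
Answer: -642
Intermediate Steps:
W = 66 (W = 55 + 11 = 66)
c(X, E) = 2*X*(-23 + E) (c(X, E) = (2*X)*(-23 + E) = 2*X*(-23 + E))
U(n, B) = 66
U(C(4, -11), c(21, v)) - k(294) = 66 - 1*708 = 66 - 708 = -642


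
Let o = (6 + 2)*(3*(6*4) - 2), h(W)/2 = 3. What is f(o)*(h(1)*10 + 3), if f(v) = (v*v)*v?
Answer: 11063808000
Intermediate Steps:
h(W) = 6 (h(W) = 2*3 = 6)
o = 560 (o = 8*(3*24 - 2) = 8*(72 - 2) = 8*70 = 560)
f(v) = v**3 (f(v) = v**2*v = v**3)
f(o)*(h(1)*10 + 3) = 560**3*(6*10 + 3) = 175616000*(60 + 3) = 175616000*63 = 11063808000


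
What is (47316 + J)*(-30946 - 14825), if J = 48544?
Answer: -4387608060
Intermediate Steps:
(47316 + J)*(-30946 - 14825) = (47316 + 48544)*(-30946 - 14825) = 95860*(-45771) = -4387608060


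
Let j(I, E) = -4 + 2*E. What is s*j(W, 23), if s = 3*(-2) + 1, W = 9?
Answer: -210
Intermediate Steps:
s = -5 (s = -6 + 1 = -5)
s*j(W, 23) = -5*(-4 + 2*23) = -5*(-4 + 46) = -5*42 = -210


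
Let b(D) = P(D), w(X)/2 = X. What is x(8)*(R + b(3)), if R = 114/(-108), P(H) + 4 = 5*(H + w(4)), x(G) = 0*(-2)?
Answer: 0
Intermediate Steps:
x(G) = 0
w(X) = 2*X
P(H) = 36 + 5*H (P(H) = -4 + 5*(H + 2*4) = -4 + 5*(H + 8) = -4 + 5*(8 + H) = -4 + (40 + 5*H) = 36 + 5*H)
R = -19/18 (R = 114*(-1/108) = -19/18 ≈ -1.0556)
b(D) = 36 + 5*D
x(8)*(R + b(3)) = 0*(-19/18 + (36 + 5*3)) = 0*(-19/18 + (36 + 15)) = 0*(-19/18 + 51) = 0*(899/18) = 0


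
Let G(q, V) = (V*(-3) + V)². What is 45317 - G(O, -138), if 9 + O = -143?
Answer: -30859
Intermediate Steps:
O = -152 (O = -9 - 143 = -152)
G(q, V) = 4*V² (G(q, V) = (-3*V + V)² = (-2*V)² = 4*V²)
45317 - G(O, -138) = 45317 - 4*(-138)² = 45317 - 4*19044 = 45317 - 1*76176 = 45317 - 76176 = -30859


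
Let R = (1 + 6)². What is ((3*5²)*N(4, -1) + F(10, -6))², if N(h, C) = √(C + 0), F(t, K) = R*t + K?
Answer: 228631 + 72600*I ≈ 2.2863e+5 + 72600.0*I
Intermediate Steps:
R = 49 (R = 7² = 49)
F(t, K) = K + 49*t (F(t, K) = 49*t + K = K + 49*t)
N(h, C) = √C
((3*5²)*N(4, -1) + F(10, -6))² = ((3*5²)*√(-1) + (-6 + 49*10))² = ((3*25)*I + (-6 + 490))² = (75*I + 484)² = (484 + 75*I)²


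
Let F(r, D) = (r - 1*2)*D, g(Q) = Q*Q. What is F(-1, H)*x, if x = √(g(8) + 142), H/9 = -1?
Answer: 27*√206 ≈ 387.52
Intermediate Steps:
H = -9 (H = 9*(-1) = -9)
g(Q) = Q²
F(r, D) = D*(-2 + r) (F(r, D) = (r - 2)*D = (-2 + r)*D = D*(-2 + r))
x = √206 (x = √(8² + 142) = √(64 + 142) = √206 ≈ 14.353)
F(-1, H)*x = (-9*(-2 - 1))*√206 = (-9*(-3))*√206 = 27*√206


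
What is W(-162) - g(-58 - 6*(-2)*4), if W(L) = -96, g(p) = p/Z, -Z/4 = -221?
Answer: -42427/442 ≈ -95.989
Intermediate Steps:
Z = 884 (Z = -4*(-221) = 884)
g(p) = p/884
W(-162) - g(-58 - 6*(-2)*4) = -96 - (-58 - 6*(-2)*4)/884 = -96 - (-58 - (-12)*4)/884 = -96 - (-58 - 1*(-48))/884 = -96 - (-58 + 48)/884 = -96 - (-10)/884 = -96 - 1*(-5/442) = -96 + 5/442 = -42427/442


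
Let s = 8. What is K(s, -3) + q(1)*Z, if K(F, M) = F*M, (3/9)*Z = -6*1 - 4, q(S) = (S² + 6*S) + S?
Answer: -264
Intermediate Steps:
q(S) = S² + 7*S
Z = -30 (Z = 3*(-6*1 - 4) = 3*(-6 - 4) = 3*(-10) = -30)
K(s, -3) + q(1)*Z = 8*(-3) + (1*(7 + 1))*(-30) = -24 + (1*8)*(-30) = -24 + 8*(-30) = -24 - 240 = -264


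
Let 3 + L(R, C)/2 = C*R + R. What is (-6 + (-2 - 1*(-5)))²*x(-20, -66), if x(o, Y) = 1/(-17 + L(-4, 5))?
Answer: -9/71 ≈ -0.12676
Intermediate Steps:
L(R, C) = -6 + 2*R + 2*C*R (L(R, C) = -6 + 2*(C*R + R) = -6 + 2*(R + C*R) = -6 + (2*R + 2*C*R) = -6 + 2*R + 2*C*R)
x(o, Y) = -1/71 (x(o, Y) = 1/(-17 + (-6 + 2*(-4) + 2*5*(-4))) = 1/(-17 + (-6 - 8 - 40)) = 1/(-17 - 54) = 1/(-71) = -1/71)
(-6 + (-2 - 1*(-5)))²*x(-20, -66) = (-6 + (-2 - 1*(-5)))²*(-1/71) = (-6 + (-2 + 5))²*(-1/71) = (-6 + 3)²*(-1/71) = (-3)²*(-1/71) = 9*(-1/71) = -9/71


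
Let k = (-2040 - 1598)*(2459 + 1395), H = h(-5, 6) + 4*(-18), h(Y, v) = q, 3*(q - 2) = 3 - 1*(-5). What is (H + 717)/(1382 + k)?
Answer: -1949/42058410 ≈ -4.6340e-5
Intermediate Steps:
q = 14/3 (q = 2 + (3 - 1*(-5))/3 = 2 + (3 + 5)/3 = 2 + (⅓)*8 = 2 + 8/3 = 14/3 ≈ 4.6667)
h(Y, v) = 14/3
H = -202/3 (H = 14/3 + 4*(-18) = 14/3 - 72 = -202/3 ≈ -67.333)
k = -14020852 (k = -3638*3854 = -14020852)
(H + 717)/(1382 + k) = (-202/3 + 717)/(1382 - 14020852) = (1949/3)/(-14019470) = (1949/3)*(-1/14019470) = -1949/42058410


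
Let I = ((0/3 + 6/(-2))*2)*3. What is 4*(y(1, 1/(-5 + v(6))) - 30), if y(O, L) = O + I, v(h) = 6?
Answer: -188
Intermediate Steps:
I = -18 (I = ((0*(1/3) + 6*(-1/2))*2)*3 = ((0 - 3)*2)*3 = -3*2*3 = -6*3 = -18)
y(O, L) = -18 + O (y(O, L) = O - 18 = -18 + O)
4*(y(1, 1/(-5 + v(6))) - 30) = 4*((-18 + 1) - 30) = 4*(-17 - 30) = 4*(-47) = -188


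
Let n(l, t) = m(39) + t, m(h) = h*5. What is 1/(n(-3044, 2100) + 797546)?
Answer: 1/799841 ≈ 1.2502e-6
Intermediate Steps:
m(h) = 5*h
n(l, t) = 195 + t (n(l, t) = 5*39 + t = 195 + t)
1/(n(-3044, 2100) + 797546) = 1/((195 + 2100) + 797546) = 1/(2295 + 797546) = 1/799841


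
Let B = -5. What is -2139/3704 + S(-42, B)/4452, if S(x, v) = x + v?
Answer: -2424229/4122552 ≈ -0.58804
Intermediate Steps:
S(x, v) = v + x
-2139/3704 + S(-42, B)/4452 = -2139/3704 + (-5 - 42)/4452 = -2139*1/3704 - 47*1/4452 = -2139/3704 - 47/4452 = -2424229/4122552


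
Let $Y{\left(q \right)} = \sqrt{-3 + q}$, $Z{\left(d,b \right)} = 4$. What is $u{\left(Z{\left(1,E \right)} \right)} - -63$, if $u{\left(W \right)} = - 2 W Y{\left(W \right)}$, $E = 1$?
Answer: $55$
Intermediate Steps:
$u{\left(W \right)} = - 2 W \sqrt{-3 + W}$
$u{\left(Z{\left(1,E \right)} \right)} - -63 = \left(-2\right) 4 \sqrt{-3 + 4} - -63 = \left(-2\right) 4 \sqrt{1} + 63 = \left(-2\right) 4 \cdot 1 + 63 = -8 + 63 = 55$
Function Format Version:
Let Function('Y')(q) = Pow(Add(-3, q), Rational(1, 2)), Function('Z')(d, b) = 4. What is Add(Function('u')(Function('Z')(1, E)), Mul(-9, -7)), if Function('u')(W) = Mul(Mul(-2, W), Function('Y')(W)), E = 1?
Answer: 55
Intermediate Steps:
Function('u')(W) = Mul(-2, W, Pow(Add(-3, W), Rational(1, 2))) (Function('u')(W) = Mul(Mul(-2, W), Pow(Add(-3, W), Rational(1, 2))) = Mul(-2, W, Pow(Add(-3, W), Rational(1, 2))))
Add(Function('u')(Function('Z')(1, E)), Mul(-9, -7)) = Add(Mul(-2, 4, Pow(Add(-3, 4), Rational(1, 2))), Mul(-9, -7)) = Add(Mul(-2, 4, Pow(1, Rational(1, 2))), 63) = Add(Mul(-2, 4, 1), 63) = Add(-8, 63) = 55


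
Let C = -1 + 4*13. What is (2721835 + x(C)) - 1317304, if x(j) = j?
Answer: 1404582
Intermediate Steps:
C = 51 (C = -1 + 52 = 51)
(2721835 + x(C)) - 1317304 = (2721835 + 51) - 1317304 = 2721886 - 1317304 = 1404582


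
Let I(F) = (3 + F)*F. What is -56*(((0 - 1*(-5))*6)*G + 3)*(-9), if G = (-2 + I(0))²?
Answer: 61992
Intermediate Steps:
I(F) = F*(3 + F)
G = 4 (G = (-2 + 0*(3 + 0))² = (-2 + 0*3)² = (-2 + 0)² = (-2)² = 4)
-56*(((0 - 1*(-5))*6)*G + 3)*(-9) = -56*(((0 - 1*(-5))*6)*4 + 3)*(-9) = -56*(((0 + 5)*6)*4 + 3)*(-9) = -56*((5*6)*4 + 3)*(-9) = -56*(30*4 + 3)*(-9) = -56*(120 + 3)*(-9) = -56*123*(-9) = -6888*(-9) = 61992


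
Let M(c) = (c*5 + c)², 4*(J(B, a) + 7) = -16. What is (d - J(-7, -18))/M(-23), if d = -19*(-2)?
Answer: 49/19044 ≈ 0.0025730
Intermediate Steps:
J(B, a) = -11 (J(B, a) = -7 + (¼)*(-16) = -7 - 4 = -11)
d = 38
M(c) = 36*c² (M(c) = (5*c + c)² = (6*c)² = 36*c²)
(d - J(-7, -18))/M(-23) = (38 - 1*(-11))/((36*(-23)²)) = (38 + 11)/((36*529)) = 49/19044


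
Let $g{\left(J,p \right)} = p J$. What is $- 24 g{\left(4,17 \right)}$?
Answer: $-1632$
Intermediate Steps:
$g{\left(J,p \right)} = J p$
$- 24 g{\left(4,17 \right)} = - 24 \cdot 4 \cdot 17 = \left(-24\right) 68 = -1632$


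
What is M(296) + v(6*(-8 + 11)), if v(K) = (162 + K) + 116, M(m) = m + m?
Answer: 888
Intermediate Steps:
M(m) = 2*m
v(K) = 278 + K
M(296) + v(6*(-8 + 11)) = 2*296 + (278 + 6*(-8 + 11)) = 592 + (278 + 6*3) = 592 + (278 + 18) = 592 + 296 = 888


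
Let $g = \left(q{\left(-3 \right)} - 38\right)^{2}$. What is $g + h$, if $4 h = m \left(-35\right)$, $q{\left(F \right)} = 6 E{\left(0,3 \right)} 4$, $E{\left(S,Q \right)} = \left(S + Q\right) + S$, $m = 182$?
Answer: $- \frac{873}{2} \approx -436.5$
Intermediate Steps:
$E{\left(S,Q \right)} = Q + 2 S$ ($E{\left(S,Q \right)} = \left(Q + S\right) + S = Q + 2 S$)
$q{\left(F \right)} = 72$ ($q{\left(F \right)} = 6 \left(3 + 2 \cdot 0\right) 4 = 6 \left(3 + 0\right) 4 = 6 \cdot 3 \cdot 4 = 18 \cdot 4 = 72$)
$h = - \frac{3185}{2}$ ($h = \frac{182 \left(-35\right)}{4} = \frac{1}{4} \left(-6370\right) = - \frac{3185}{2} \approx -1592.5$)
$g = 1156$ ($g = \left(72 - 38\right)^{2} = 34^{2} = 1156$)
$g + h = 1156 - \frac{3185}{2} = - \frac{873}{2}$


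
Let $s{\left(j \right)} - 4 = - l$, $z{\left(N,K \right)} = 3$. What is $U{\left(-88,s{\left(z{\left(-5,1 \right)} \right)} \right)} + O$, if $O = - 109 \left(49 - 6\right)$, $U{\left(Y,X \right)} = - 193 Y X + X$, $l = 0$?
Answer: $63253$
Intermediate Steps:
$s{\left(j \right)} = 4$ ($s{\left(j \right)} = 4 - 0 = 4 + 0 = 4$)
$U{\left(Y,X \right)} = X - 193 X Y$ ($U{\left(Y,X \right)} = - 193 X Y + X = X - 193 X Y$)
$O = -4687$ ($O = \left(-109\right) 43 = -4687$)
$U{\left(-88,s{\left(z{\left(-5,1 \right)} \right)} \right)} + O = 4 \left(1 - -16984\right) - 4687 = 4 \left(1 + 16984\right) - 4687 = 4 \cdot 16985 - 4687 = 67940 - 4687 = 63253$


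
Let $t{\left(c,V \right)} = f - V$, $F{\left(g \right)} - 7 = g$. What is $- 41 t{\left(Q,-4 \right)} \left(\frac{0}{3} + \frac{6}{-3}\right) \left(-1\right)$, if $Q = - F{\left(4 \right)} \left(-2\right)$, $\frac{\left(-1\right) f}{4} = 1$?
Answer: $0$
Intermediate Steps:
$f = -4$ ($f = \left(-4\right) 1 = -4$)
$F{\left(g \right)} = 7 + g$
$Q = 22$ ($Q = - (7 + 4) \left(-2\right) = \left(-1\right) 11 \left(-2\right) = \left(-11\right) \left(-2\right) = 22$)
$t{\left(c,V \right)} = -4 - V$
$- 41 t{\left(Q,-4 \right)} \left(\frac{0}{3} + \frac{6}{-3}\right) \left(-1\right) = - 41 \left(-4 - -4\right) \left(\frac{0}{3} + \frac{6}{-3}\right) \left(-1\right) = - 41 \left(-4 + 4\right) \left(0 \cdot \frac{1}{3} + 6 \left(- \frac{1}{3}\right)\right) \left(-1\right) = - 41 \cdot 0 \left(0 - 2\right) \left(-1\right) = - 41 \cdot 0 \left(-2\right) \left(-1\right) = - 41 \cdot 0 \left(-1\right) = \left(-41\right) 0 = 0$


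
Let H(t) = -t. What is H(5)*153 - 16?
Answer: -781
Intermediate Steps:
H(5)*153 - 16 = -1*5*153 - 16 = -5*153 - 16 = -765 - 16 = -781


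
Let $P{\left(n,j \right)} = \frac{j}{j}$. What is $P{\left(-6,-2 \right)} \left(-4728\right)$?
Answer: $-4728$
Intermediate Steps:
$P{\left(n,j \right)} = 1$
$P{\left(-6,-2 \right)} \left(-4728\right) = 1 \left(-4728\right) = -4728$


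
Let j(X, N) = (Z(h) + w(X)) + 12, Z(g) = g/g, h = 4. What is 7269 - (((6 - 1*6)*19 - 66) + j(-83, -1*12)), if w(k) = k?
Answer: 7405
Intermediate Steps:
Z(g) = 1
j(X, N) = 13 + X (j(X, N) = (1 + X) + 12 = 13 + X)
7269 - (((6 - 1*6)*19 - 66) + j(-83, -1*12)) = 7269 - (((6 - 1*6)*19 - 66) + (13 - 83)) = 7269 - (((6 - 6)*19 - 66) - 70) = 7269 - ((0*19 - 66) - 70) = 7269 - ((0 - 66) - 70) = 7269 - (-66 - 70) = 7269 - 1*(-136) = 7269 + 136 = 7405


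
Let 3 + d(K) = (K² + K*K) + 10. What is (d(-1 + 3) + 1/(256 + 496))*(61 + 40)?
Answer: 1139381/752 ≈ 1515.1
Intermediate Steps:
d(K) = 7 + 2*K² (d(K) = -3 + ((K² + K*K) + 10) = -3 + ((K² + K²) + 10) = -3 + (2*K² + 10) = -3 + (10 + 2*K²) = 7 + 2*K²)
(d(-1 + 3) + 1/(256 + 496))*(61 + 40) = ((7 + 2*(-1 + 3)²) + 1/(256 + 496))*(61 + 40) = ((7 + 2*2²) + 1/752)*101 = ((7 + 2*4) + 1/752)*101 = ((7 + 8) + 1/752)*101 = (15 + 1/752)*101 = (11281/752)*101 = 1139381/752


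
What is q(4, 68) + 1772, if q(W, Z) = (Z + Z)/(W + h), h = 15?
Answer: 33804/19 ≈ 1779.2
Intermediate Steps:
q(W, Z) = 2*Z/(15 + W) (q(W, Z) = (Z + Z)/(W + 15) = (2*Z)/(15 + W) = 2*Z/(15 + W))
q(4, 68) + 1772 = 2*68/(15 + 4) + 1772 = 2*68/19 + 1772 = 2*68*(1/19) + 1772 = 136/19 + 1772 = 33804/19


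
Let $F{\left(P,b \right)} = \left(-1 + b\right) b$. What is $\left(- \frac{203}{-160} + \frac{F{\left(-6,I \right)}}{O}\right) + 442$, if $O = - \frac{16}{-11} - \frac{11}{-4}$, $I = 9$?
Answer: $\frac{2725527}{5920} \approx 460.39$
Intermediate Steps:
$O = \frac{185}{44}$ ($O = \left(-16\right) \left(- \frac{1}{11}\right) - - \frac{11}{4} = \frac{16}{11} + \frac{11}{4} = \frac{185}{44} \approx 4.2045$)
$F{\left(P,b \right)} = b \left(-1 + b\right)$
$\left(- \frac{203}{-160} + \frac{F{\left(-6,I \right)}}{O}\right) + 442 = \left(- \frac{203}{-160} + \frac{9 \left(-1 + 9\right)}{\frac{185}{44}}\right) + 442 = \left(\left(-203\right) \left(- \frac{1}{160}\right) + 9 \cdot 8 \cdot \frac{44}{185}\right) + 442 = \left(\frac{203}{160} + 72 \cdot \frac{44}{185}\right) + 442 = \left(\frac{203}{160} + \frac{3168}{185}\right) + 442 = \frac{108887}{5920} + 442 = \frac{2725527}{5920}$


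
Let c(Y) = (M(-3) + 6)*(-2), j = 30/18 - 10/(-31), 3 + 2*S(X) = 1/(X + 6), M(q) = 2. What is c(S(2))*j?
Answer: -2960/93 ≈ -31.828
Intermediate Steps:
S(X) = -3/2 + 1/(2*(6 + X)) (S(X) = -3/2 + 1/(2*(X + 6)) = -3/2 + 1/(2*(6 + X)))
j = 185/93 (j = 30*(1/18) - 10*(-1/31) = 5/3 + 10/31 = 185/93 ≈ 1.9892)
c(Y) = -16 (c(Y) = (2 + 6)*(-2) = 8*(-2) = -16)
c(S(2))*j = -16*185/93 = -2960/93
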